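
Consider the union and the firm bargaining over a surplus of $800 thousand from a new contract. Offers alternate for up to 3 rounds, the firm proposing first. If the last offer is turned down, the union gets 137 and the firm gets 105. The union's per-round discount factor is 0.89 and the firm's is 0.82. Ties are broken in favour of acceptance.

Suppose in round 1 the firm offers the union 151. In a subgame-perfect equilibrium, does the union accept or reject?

Reject

Round 3 (the firm proposes): the union gets 137 if talks fail, so the firm offers 137 and keeps 663.
Round 2 (the union proposes): the firm can get 663 next round, worth 0.82 × 663 = 543.66 now; the union offers that and keeps 256.34.
So by rejecting in round 1, the union gets 256.34 next round, worth 0.89 × 256.34 = 228.1426 now.
Offer 151 < 228.1426, so the union rejects.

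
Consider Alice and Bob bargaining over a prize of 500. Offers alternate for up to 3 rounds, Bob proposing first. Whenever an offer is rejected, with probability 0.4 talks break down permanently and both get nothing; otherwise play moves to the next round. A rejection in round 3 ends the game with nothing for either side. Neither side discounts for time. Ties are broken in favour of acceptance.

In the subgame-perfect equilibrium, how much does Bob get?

380

Round 3 (Bob proposes): rejection yields 0 for Alice; Bob offers 0 and keeps 500.
Round 2 (Alice proposes): rejecting gives Bob an expected 0.6 × 500 = 300; Alice offers that and keeps 200.
Round 1 (Bob proposes): rejecting gives Alice an expected 0.6 × 200 = 120. Bob offers 120 and keeps 500 − 120 = 380.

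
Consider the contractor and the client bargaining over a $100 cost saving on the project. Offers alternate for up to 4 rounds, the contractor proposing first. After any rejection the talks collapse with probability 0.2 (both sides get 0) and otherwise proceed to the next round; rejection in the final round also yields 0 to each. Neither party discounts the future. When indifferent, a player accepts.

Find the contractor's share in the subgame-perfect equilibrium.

32.8

Round 4 (the client proposes): the contractor will accept anything ≥ 0, so the client offers 0 and keeps 100.
Round 3 (the contractor proposes): rejecting gives the client an expected 0.8 × 100 = 80. The contractor offers 80 and keeps 100 − 80 = 20.
Round 2 (the client proposes): rejecting gives the contractor an expected 0.8 × 20 = 16, so the client offers 16, keeping 84.
Round 1 (the contractor proposes): rejecting gives the client an expected 0.8 × 84 = 67.2, so the contractor offers 67.2, keeping 32.8.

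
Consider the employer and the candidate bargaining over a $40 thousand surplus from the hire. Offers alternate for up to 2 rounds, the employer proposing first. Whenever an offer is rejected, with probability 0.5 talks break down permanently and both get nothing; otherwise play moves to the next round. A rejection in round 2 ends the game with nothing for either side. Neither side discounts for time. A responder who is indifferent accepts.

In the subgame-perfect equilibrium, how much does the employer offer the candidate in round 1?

20

Round 2 (the candidate proposes): rejection yields 0 for the employer; the candidate offers 0 and keeps 40.
Round 1 (the employer proposes): rejecting gives the candidate an expected 0.5 × 40 = 20; the employer offers that and keeps 20.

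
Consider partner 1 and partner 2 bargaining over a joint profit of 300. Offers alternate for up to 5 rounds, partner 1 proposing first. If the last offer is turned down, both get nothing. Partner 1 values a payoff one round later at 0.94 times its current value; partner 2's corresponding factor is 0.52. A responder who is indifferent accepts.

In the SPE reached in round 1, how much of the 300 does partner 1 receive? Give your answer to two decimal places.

Round 5 (partner 1 proposes): partner 2 will accept anything ≥ 0, so partner 1 offers 0 and keeps 300.
Round 4 (partner 2 proposes): partner 1 can get 300 next round, worth 0.94 × 300 = 282 now, so partner 2 offers 282, keeping 18.
Round 3 (partner 1 proposes): partner 2 can get 18 next round, worth 0.52 × 18 = 9.36 now, so partner 1 offers 9.36, keeping 290.64.
Round 2 (partner 2 proposes): partner 1 can get 290.64 next round, worth 0.94 × 290.64 = 273.2016 now. Partner 2 offers 273.2016 and keeps 300 − 273.2016 = 26.7984.
Round 1 (partner 1 proposes): partner 2 can get 26.7984 next round, worth 0.52 × 26.7984 = 13.935168 now; partner 1 offers that and keeps 286.064832.

286.06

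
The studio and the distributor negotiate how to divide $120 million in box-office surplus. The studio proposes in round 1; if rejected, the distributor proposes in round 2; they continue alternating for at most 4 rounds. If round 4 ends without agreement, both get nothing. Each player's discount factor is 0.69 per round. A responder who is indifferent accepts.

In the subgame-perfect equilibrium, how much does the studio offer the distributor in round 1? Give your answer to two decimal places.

Solve by backward induction from round 4.
Round 4 (the distributor proposes): the studio will accept anything ≥ 0, so the distributor offers 0 and keeps 120.
Round 3 (the studio proposes): the distributor can get 120 next round, worth 0.69 × 120 = 82.8 now; the studio offers that and keeps 37.2.
Round 2 (the distributor proposes): the studio can get 37.2 next round, worth 0.69 × 37.2 = 25.668 now; the distributor offers that and keeps 94.332.
Round 1 (the studio proposes): the distributor can get 94.332 next round, worth 0.69 × 94.332 = 65.08908 now, so the studio offers 65.08908, keeping 54.91092.

65.09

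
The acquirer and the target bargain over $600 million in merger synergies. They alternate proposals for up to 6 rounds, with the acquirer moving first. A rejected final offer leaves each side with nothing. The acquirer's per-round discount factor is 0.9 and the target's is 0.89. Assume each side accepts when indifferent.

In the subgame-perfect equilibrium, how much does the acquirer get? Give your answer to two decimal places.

Round 6 (the target proposes): the acquirer will accept anything ≥ 0, so the target offers 0 and keeps 600.
Round 5 (the acquirer proposes): the target can get 600 next round, worth 0.89 × 600 = 534 now. The acquirer offers 534 and keeps 600 − 534 = 66.
Round 4 (the target proposes): the acquirer can get 66 next round, worth 0.9 × 66 = 59.4 now, so the target offers 59.4, keeping 540.6.
Round 3 (the acquirer proposes): the target can get 540.6 next round, worth 0.89 × 540.6 = 481.134 now; the acquirer offers that and keeps 118.866.
Round 2 (the target proposes): the acquirer can get 118.866 next round, worth 0.9 × 118.866 = 106.9794 now; the target offers that and keeps 493.0206.
Round 1 (the acquirer proposes): the target can get 493.0206 next round, worth 0.89 × 493.0206 = 438.788334 now; the acquirer offers that and keeps 161.211666.

161.21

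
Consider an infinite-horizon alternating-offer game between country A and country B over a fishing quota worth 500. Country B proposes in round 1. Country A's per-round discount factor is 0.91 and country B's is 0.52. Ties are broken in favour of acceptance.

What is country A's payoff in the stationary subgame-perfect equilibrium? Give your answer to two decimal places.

Let x be country B's share when country B proposes and y be country A's share when country A proposes.
Country A accepts iff offered ≥ 0.91·y, so x = 500 − 0.91y. Symmetrically y = 500 − 0.52x.
Substituting: x = 500 − 0.91(500 − 0.52x), giving x(1 − 0.52·0.91) = 500(1 − 0.91).
So x = 500 × 0.09 / 0.5268 ≈ 85.4214, and country A receives 500 − x ≈ 414.5786.

414.58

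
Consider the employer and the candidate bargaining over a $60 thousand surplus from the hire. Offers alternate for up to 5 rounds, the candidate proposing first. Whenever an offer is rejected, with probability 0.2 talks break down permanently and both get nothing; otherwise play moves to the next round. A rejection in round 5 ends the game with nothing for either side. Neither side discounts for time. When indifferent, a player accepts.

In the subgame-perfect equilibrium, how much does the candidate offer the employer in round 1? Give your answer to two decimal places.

15.74

By backward induction:
Round 5 (the candidate proposes): the employer will accept anything ≥ 0, so the candidate offers 0 and keeps 60.
Round 4 (the employer proposes): rejecting gives the candidate an expected 0.8 × 60 = 48. The employer offers 48 and keeps 60 − 48 = 12.
Round 3 (the candidate proposes): rejecting gives the employer an expected 0.8 × 12 = 9.6; the candidate offers that and keeps 50.4.
Round 2 (the employer proposes): rejecting gives the candidate an expected 0.8 × 50.4 = 40.32, so the employer offers 40.32, keeping 19.68.
Round 1 (the candidate proposes): rejecting gives the employer an expected 0.8 × 19.68 = 15.744, so the candidate offers 15.744, keeping 44.256.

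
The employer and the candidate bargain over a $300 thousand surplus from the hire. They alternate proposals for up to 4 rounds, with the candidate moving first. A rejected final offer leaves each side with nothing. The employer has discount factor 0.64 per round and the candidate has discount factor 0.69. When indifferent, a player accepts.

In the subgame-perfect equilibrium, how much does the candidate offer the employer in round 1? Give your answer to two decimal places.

144.31

Round 4 (the employer proposes): rejection yields 0 for the candidate; the employer offers 0 and keeps 300.
Round 3 (the candidate proposes): the employer can get 300 next round, worth 0.64 × 300 = 192 now. The candidate offers 192 and keeps 300 − 192 = 108.
Round 2 (the employer proposes): the candidate can get 108 next round, worth 0.69 × 108 = 74.52 now; the employer offers that and keeps 225.48.
Round 1 (the candidate proposes): the employer can get 225.48 next round, worth 0.64 × 225.48 = 144.3072 now, so the candidate offers 144.3072, keeping 155.6928.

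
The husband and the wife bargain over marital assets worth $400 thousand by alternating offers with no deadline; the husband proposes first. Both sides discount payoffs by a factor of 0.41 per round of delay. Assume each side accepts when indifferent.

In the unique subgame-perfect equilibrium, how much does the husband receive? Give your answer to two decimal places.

Let x be the husband's share when the husband proposes and y be the wife's share when the wife proposes.
The wife accepts iff offered ≥ 0.41·y, so x = 400 − 0.41y. Symmetrically y = 400 − 0.41x.
Substituting: x = 400 − 0.41(400 − 0.41x), giving x(1 − 0.41·0.41) = 400(1 − 0.41).
So x = 400 × 0.59 / 0.8319 ≈ 283.6879, and the wife receives 400 − x ≈ 116.3121.

283.69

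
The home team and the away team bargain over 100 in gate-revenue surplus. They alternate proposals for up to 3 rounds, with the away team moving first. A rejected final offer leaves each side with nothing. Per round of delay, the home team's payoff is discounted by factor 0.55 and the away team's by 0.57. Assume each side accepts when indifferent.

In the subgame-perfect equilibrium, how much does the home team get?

Round 3 (the away team proposes): rejection yields 0 for the home team; the away team offers 0 and keeps 100.
Round 2 (the home team proposes): the away team can get 100 next round, worth 0.57 × 100 = 57 now, so the home team offers 57, keeping 43.
Round 1 (the away team proposes): the home team can get 43 next round, worth 0.55 × 43 = 23.65 now. The away team offers 23.65 and keeps 100 − 23.65 = 76.35.

23.65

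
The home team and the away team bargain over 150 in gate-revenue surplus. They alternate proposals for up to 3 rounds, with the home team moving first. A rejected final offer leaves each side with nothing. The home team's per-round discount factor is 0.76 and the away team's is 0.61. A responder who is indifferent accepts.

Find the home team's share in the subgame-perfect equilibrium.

Round 3 (the home team proposes): the away team will accept anything ≥ 0, so the home team offers 0 and keeps 150.
Round 2 (the away team proposes): the home team can get 150 next round, worth 0.76 × 150 = 114 now. The away team offers 114 and keeps 150 − 114 = 36.
Round 1 (the home team proposes): the away team can get 36 next round, worth 0.61 × 36 = 21.96 now, so the home team offers 21.96, keeping 128.04.

128.04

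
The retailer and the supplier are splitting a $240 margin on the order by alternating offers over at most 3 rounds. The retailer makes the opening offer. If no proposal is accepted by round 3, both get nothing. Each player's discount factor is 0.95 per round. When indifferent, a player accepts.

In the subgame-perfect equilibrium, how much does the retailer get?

Round 3 (the retailer proposes): the supplier will accept anything ≥ 0, so the retailer offers 0 and keeps 240.
Round 2 (the supplier proposes): the retailer can get 240 next round, worth 0.95 × 240 = 228 now; the supplier offers that and keeps 12.
Round 1 (the retailer proposes): the supplier can get 12 next round, worth 0.95 × 12 = 11.4 now. The retailer offers 11.4 and keeps 240 − 11.4 = 228.6.

228.6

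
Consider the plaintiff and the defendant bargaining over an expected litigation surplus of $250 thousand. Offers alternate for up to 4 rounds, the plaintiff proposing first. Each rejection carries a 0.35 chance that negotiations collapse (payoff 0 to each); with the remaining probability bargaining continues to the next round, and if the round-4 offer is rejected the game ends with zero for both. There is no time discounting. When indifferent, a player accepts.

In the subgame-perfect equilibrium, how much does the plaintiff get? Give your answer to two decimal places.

124.47

Round 4 (the defendant proposes): the plaintiff will accept anything ≥ 0, so the defendant offers 0 and keeps 250.
Round 3 (the plaintiff proposes): rejecting gives the defendant an expected 0.65 × 250 = 162.5; the plaintiff offers that and keeps 87.5.
Round 2 (the defendant proposes): rejecting gives the plaintiff an expected 0.65 × 87.5 = 56.875. The defendant offers 56.875 and keeps 250 − 56.875 = 193.125.
Round 1 (the plaintiff proposes): rejecting gives the defendant an expected 0.65 × 193.125 = 125.53125. The plaintiff offers 125.53125 and keeps 250 − 125.53125 = 124.46875.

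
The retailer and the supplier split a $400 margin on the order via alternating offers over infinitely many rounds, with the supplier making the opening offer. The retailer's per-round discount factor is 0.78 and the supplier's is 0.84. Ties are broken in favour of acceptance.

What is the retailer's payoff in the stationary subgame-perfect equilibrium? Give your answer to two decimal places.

144.78

In a stationary SPE each proposer offers the other exactly their discounted continuation value.
If the supplier keeps x when proposing and the retailer keeps y when proposing, then x = 400 − 0.78y and y = 400 − 0.84x.
Solving: x = 400(1 − 0.78) / (1 − 0.84·0.78) = 88 / 0.3448 ≈ 255.2204.
The retailer gets 400 − 255.2204 ≈ 144.7796.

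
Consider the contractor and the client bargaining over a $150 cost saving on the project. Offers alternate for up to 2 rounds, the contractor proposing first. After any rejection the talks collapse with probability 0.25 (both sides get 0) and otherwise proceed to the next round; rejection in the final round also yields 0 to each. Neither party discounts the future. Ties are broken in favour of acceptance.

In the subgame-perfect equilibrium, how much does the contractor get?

Round 2 (the client proposes): rejection yields 0 for the contractor; the client offers 0 and keeps 150.
Round 1 (the contractor proposes): rejecting gives the client an expected 0.75 × 150 = 112.5, so the contractor offers 112.5, keeping 37.5.

37.5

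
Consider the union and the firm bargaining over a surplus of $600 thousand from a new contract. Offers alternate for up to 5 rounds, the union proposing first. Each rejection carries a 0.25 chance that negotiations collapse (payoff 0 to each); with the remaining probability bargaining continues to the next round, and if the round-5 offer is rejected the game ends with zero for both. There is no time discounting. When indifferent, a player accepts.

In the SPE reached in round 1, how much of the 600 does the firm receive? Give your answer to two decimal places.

175.78

Round 5 (the union proposes): the firm will accept anything ≥ 0, so the union offers 0 and keeps 600.
Round 4 (the firm proposes): rejecting gives the union an expected 0.75 × 600 = 450. The firm offers 450 and keeps 600 − 450 = 150.
Round 3 (the union proposes): rejecting gives the firm an expected 0.75 × 150 = 112.5, so the union offers 112.5, keeping 487.5.
Round 2 (the firm proposes): rejecting gives the union an expected 0.75 × 487.5 = 365.625, so the firm offers 365.625, keeping 234.375.
Round 1 (the union proposes): rejecting gives the firm an expected 0.75 × 234.375 = 175.78125, so the union offers 175.78125, keeping 424.21875.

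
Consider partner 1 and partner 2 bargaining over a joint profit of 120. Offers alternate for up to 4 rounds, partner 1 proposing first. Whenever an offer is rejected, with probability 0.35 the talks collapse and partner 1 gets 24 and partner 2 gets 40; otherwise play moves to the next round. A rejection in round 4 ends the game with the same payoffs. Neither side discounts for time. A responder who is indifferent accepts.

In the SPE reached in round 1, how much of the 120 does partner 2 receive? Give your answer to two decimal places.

Round 4 (partner 2 proposes): partner 1 gets 24 if talks fail, so partner 2 offers 24 and keeps 96.
Round 3 (partner 1 proposes): rejecting gives partner 2 an expected 0.65 × 96 + 0.35 × 40 = 76.4. Partner 1 offers 76.4 and keeps 120 − 76.4 = 43.6.
Round 2 (partner 2 proposes): rejecting gives partner 1 an expected 0.65 × 43.6 + 0.35 × 24 = 36.74; partner 2 offers that and keeps 83.26.
Round 1 (partner 1 proposes): rejecting gives partner 2 an expected 0.65 × 83.26 + 0.35 × 40 = 68.119, so partner 1 offers 68.119, keeping 51.881.

68.12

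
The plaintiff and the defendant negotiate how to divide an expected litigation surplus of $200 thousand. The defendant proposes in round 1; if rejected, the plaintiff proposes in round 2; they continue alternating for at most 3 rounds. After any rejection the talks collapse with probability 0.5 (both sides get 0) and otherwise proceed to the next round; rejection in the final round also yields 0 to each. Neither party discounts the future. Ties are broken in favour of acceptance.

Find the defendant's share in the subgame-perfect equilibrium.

150

Round 3 (the defendant proposes): the plaintiff will accept anything ≥ 0, so the defendant offers 0 and keeps 200.
Round 2 (the plaintiff proposes): rejecting gives the defendant an expected 0.5 × 200 = 100, so the plaintiff offers 100, keeping 100.
Round 1 (the defendant proposes): rejecting gives the plaintiff an expected 0.5 × 100 = 50, so the defendant offers 50, keeping 150.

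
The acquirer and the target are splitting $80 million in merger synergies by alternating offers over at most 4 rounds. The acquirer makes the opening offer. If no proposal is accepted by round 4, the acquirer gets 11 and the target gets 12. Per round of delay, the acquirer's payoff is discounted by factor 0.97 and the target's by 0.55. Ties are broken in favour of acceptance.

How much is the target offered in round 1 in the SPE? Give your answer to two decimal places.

21.57

Round 4 (the target proposes): the acquirer gets 11 if talks fail, so the target offers 11 and keeps 69.
Round 3 (the acquirer proposes): the target can get 69 next round, worth 0.55 × 69 = 37.95 now; the acquirer offers that and keeps 42.05.
Round 2 (the target proposes): the acquirer can get 42.05 next round, worth 0.97 × 42.05 = 40.7885 now, so the target offers 40.7885, keeping 39.2115.
Round 1 (the acquirer proposes): the target can get 39.2115 next round, worth 0.55 × 39.2115 = 21.566325 now; the acquirer offers that and keeps 58.433675.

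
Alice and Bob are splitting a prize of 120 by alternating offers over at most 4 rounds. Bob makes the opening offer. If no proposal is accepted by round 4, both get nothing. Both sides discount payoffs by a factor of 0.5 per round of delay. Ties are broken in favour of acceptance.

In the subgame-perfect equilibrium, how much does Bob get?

75

Round 4 (Alice proposes): rejection yields 0 for Bob; Alice offers 0 and keeps 120.
Round 3 (Bob proposes): Alice can get 120 next round, worth 0.5 × 120 = 60 now. Bob offers 60 and keeps 120 − 60 = 60.
Round 2 (Alice proposes): Bob can get 60 next round, worth 0.5 × 60 = 30 now; Alice offers that and keeps 90.
Round 1 (Bob proposes): Alice can get 90 next round, worth 0.5 × 90 = 45 now, so Bob offers 45, keeping 75.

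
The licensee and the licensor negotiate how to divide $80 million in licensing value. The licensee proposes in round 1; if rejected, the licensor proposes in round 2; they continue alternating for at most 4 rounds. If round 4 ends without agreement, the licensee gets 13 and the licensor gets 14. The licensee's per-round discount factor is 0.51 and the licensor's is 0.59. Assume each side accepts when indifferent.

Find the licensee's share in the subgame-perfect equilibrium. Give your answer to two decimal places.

Round 4 (the licensor proposes): the licensee gets 13 if talks fail, so the licensor offers 13 and keeps 67.
Round 3 (the licensee proposes): the licensor can get 67 next round, worth 0.59 × 67 = 39.53 now. The licensee offers 39.53 and keeps 80 − 39.53 = 40.47.
Round 2 (the licensor proposes): the licensee can get 40.47 next round, worth 0.51 × 40.47 = 20.6397 now; the licensor offers that and keeps 59.3603.
Round 1 (the licensee proposes): the licensor can get 59.3603 next round, worth 0.59 × 59.3603 = 35.022577 now. The licensee offers 35.022577 and keeps 80 − 35.022577 = 44.977423.

44.98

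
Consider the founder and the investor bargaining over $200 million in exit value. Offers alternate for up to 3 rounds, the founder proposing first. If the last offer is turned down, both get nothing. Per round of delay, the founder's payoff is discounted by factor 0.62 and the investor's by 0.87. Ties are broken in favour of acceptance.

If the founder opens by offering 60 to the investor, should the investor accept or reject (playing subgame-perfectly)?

Reject

Work out the investor's continuation value if the offer is rejected.
Round 3 (the founder proposes): the investor will accept anything ≥ 0, so the founder offers 0 and keeps 200.
Round 2 (the investor proposes): the founder can get 200 next round, worth 0.62 × 200 = 124 now, so the investor offers 124, keeping 76.
So by rejecting in round 1, the investor gets 76 next round, worth 0.87 × 76 = 66.12 now.
Offer 60 < 66.12, so the investor rejects.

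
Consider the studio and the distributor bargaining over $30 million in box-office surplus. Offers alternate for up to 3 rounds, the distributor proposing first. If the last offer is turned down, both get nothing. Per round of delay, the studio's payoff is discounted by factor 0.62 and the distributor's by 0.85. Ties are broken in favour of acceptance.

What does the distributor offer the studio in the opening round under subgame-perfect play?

2.79

Work backward from the last round.
Round 3 (the distributor proposes): the studio will accept anything ≥ 0, so the distributor offers 0 and keeps 30.
Round 2 (the studio proposes): the distributor can get 30 next round, worth 0.85 × 30 = 25.5 now, so the studio offers 25.5, keeping 4.5.
Round 1 (the distributor proposes): the studio can get 4.5 next round, worth 0.62 × 4.5 = 2.79 now. The distributor offers 2.79 and keeps 30 − 2.79 = 27.21.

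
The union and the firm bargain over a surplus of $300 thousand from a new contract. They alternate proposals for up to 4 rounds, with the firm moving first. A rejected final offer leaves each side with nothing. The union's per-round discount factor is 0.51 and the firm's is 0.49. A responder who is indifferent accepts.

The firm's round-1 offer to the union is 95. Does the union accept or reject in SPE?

Reject

Round 4 (the union proposes): rejection yields 0 for the firm; the union offers 0 and keeps 300.
Round 3 (the firm proposes): the union can get 300 next round, worth 0.51 × 300 = 153 now. The firm offers 153 and keeps 300 − 153 = 147.
Round 2 (the union proposes): the firm can get 147 next round, worth 0.49 × 147 = 72.03 now. The union offers 72.03 and keeps 300 − 72.03 = 227.97.
So by rejecting in round 1, the union gets 227.97 next round, worth 0.51 × 227.97 = 116.2647 now.
Offer 95 < 116.2647, so the union rejects.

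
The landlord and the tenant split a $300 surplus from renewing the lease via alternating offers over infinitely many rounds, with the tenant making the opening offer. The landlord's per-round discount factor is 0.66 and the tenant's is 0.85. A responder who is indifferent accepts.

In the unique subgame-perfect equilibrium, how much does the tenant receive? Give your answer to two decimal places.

When the tenant proposes, the landlord accepts any offer worth at least 0.66 times what the landlord would get by proposing next round; and vice versa.
This gives x = 300 − 0.66y and y = 300 − 0.85x, where x and y are each side's share when it proposes.
Hence (1 − 0.66·0.85)x = 300(1 − 0.66), i.e. 0.439·x = 102.
x ≈ 232.3462; the landlord's share is 300 − x ≈ 67.6538.

232.35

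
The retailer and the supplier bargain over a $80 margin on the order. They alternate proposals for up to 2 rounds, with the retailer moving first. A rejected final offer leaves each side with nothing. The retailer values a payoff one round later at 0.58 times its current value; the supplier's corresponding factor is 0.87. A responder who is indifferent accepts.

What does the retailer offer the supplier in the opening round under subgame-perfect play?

Round 2 (the supplier proposes): the retailer will accept anything ≥ 0, so the supplier offers 0 and keeps 80.
Round 1 (the retailer proposes): the supplier can get 80 next round, worth 0.87 × 80 = 69.6 now. The retailer offers 69.6 and keeps 80 − 69.6 = 10.4.

69.6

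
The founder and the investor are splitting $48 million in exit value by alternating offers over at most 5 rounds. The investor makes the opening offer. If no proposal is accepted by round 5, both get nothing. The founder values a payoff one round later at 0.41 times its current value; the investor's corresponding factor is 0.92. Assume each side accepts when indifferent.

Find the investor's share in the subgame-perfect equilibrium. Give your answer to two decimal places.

Round 5 (the investor proposes): rejection yields 0 for the founder; the investor offers 0 and keeps 48.
Round 4 (the founder proposes): the investor can get 48 next round, worth 0.92 × 48 = 44.16 now. The founder offers 44.16 and keeps 48 − 44.16 = 3.84.
Round 3 (the investor proposes): the founder can get 3.84 next round, worth 0.41 × 3.84 = 1.5744 now. The investor offers 1.5744 and keeps 48 − 1.5744 = 46.4256.
Round 2 (the founder proposes): the investor can get 46.4256 next round, worth 0.92 × 46.4256 = 42.711552 now; the founder offers that and keeps 5.288448.
Round 1 (the investor proposes): the founder can get 5.288448 next round, worth 0.41 × 5.288448 = 2.16826368 now, so the investor offers 2.16826368, keeping 45.83173632.

45.83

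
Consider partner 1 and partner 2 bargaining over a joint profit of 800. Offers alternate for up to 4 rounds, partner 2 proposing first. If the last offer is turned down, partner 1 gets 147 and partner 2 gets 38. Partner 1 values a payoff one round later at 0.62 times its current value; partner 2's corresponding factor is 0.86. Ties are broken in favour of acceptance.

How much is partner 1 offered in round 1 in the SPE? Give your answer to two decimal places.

321.35

Work backward from the last round.
Round 4 (partner 1 proposes): partner 2 gets 38 if talks fail, so partner 1 offers 38 and keeps 762.
Round 3 (partner 2 proposes): partner 1 can get 762 next round, worth 0.62 × 762 = 472.44 now. Partner 2 offers 472.44 and keeps 800 − 472.44 = 327.56.
Round 2 (partner 1 proposes): partner 2 can get 327.56 next round, worth 0.86 × 327.56 = 281.7016 now. Partner 1 offers 281.7016 and keeps 800 − 281.7016 = 518.2984.
Round 1 (partner 2 proposes): partner 1 can get 518.2984 next round, worth 0.62 × 518.2984 = 321.345008 now; partner 2 offers that and keeps 478.654992.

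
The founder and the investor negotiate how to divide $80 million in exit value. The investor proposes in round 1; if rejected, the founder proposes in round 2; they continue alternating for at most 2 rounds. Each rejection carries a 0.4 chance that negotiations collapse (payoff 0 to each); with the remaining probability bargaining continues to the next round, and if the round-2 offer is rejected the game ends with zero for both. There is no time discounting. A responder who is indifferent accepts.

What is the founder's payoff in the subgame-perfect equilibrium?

48

By backward induction:
Round 2 (the founder proposes): rejection yields 0 for the investor; the founder offers 0 and keeps 80.
Round 1 (the investor proposes): rejecting gives the founder an expected 0.6 × 80 = 48; the investor offers that and keeps 32.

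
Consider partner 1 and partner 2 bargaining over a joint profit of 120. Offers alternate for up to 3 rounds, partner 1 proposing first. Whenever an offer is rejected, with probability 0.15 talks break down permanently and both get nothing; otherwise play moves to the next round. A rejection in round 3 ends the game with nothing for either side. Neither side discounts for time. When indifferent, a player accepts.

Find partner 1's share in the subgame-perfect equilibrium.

104.7

By backward induction:
Round 3 (partner 1 proposes): partner 2 will accept anything ≥ 0, so partner 1 offers 0 and keeps 120.
Round 2 (partner 2 proposes): rejecting gives partner 1 an expected 0.85 × 120 = 102, so partner 2 offers 102, keeping 18.
Round 1 (partner 1 proposes): rejecting gives partner 2 an expected 0.85 × 18 = 15.3, so partner 1 offers 15.3, keeping 104.7.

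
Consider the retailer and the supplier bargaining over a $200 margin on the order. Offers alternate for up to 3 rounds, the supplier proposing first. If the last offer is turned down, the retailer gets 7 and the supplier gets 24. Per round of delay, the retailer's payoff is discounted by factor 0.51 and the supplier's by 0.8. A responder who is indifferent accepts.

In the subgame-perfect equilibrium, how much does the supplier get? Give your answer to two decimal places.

Round 3 (the supplier proposes): the retailer gets 7 if talks fail, so the supplier offers 7 and keeps 193.
Round 2 (the retailer proposes): the supplier can get 193 next round, worth 0.8 × 193 = 154.4 now; the retailer offers that and keeps 45.6.
Round 1 (the supplier proposes): the retailer can get 45.6 next round, worth 0.51 × 45.6 = 23.256 now; the supplier offers that and keeps 176.744.

176.74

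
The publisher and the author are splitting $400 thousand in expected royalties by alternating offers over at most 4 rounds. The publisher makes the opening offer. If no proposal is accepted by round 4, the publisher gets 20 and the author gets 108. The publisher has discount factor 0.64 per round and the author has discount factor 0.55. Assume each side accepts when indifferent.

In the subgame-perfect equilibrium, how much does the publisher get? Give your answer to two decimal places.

Solve by backward induction from round 4.
Round 4 (the author proposes): the publisher gets 20 if talks fail, so the author offers 20 and keeps 380.
Round 3 (the publisher proposes): the author can get 380 next round, worth 0.55 × 380 = 209 now. The publisher offers 209 and keeps 400 − 209 = 191.
Round 2 (the author proposes): the publisher can get 191 next round, worth 0.64 × 191 = 122.24 now; the author offers that and keeps 277.76.
Round 1 (the publisher proposes): the author can get 277.76 next round, worth 0.55 × 277.76 = 152.768 now. The publisher offers 152.768 and keeps 400 − 152.768 = 247.232.

247.23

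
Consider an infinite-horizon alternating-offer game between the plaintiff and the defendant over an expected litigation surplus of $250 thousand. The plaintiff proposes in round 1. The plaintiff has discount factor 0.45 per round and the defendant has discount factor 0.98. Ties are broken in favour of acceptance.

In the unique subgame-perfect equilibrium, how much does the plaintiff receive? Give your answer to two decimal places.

8.94

Let x be the plaintiff's share when the plaintiff proposes and y be the defendant's share when the defendant proposes.
The defendant accepts iff offered ≥ 0.98·y, so x = 250 − 0.98y. Symmetrically y = 250 − 0.45x.
Substituting: x = 250 − 0.98(250 − 0.45x), giving x(1 − 0.45·0.98) = 250(1 − 0.98).
So x = 250 × 0.02 / 0.559 ≈ 8.9445, and the defendant receives 250 − x ≈ 241.0555.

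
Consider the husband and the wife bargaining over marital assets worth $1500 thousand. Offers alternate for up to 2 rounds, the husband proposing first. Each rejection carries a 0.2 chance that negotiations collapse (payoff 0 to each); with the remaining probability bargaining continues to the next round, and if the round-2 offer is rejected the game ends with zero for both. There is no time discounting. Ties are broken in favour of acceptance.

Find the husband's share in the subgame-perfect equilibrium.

Round 2 (the wife proposes): rejection yields 0 for the husband; the wife offers 0 and keeps 1500.
Round 1 (the husband proposes): rejecting gives the wife an expected 0.8 × 1500 = 1200; the husband offers that and keeps 300.

300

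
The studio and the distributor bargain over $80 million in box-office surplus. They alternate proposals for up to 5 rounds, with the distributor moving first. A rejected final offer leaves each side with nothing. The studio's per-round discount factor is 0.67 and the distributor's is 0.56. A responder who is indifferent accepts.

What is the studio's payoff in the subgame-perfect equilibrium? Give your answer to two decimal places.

32.43

Solve by backward induction from round 5.
Round 5 (the distributor proposes): rejection yields 0 for the studio; the distributor offers 0 and keeps 80.
Round 4 (the studio proposes): the distributor can get 80 next round, worth 0.56 × 80 = 44.8 now, so the studio offers 44.8, keeping 35.2.
Round 3 (the distributor proposes): the studio can get 35.2 next round, worth 0.67 × 35.2 = 23.584 now, so the distributor offers 23.584, keeping 56.416.
Round 2 (the studio proposes): the distributor can get 56.416 next round, worth 0.56 × 56.416 = 31.59296 now, so the studio offers 31.59296, keeping 48.40704.
Round 1 (the distributor proposes): the studio can get 48.40704 next round, worth 0.67 × 48.40704 = 32.4327168 now, so the distributor offers 32.4327168, keeping 47.5672832.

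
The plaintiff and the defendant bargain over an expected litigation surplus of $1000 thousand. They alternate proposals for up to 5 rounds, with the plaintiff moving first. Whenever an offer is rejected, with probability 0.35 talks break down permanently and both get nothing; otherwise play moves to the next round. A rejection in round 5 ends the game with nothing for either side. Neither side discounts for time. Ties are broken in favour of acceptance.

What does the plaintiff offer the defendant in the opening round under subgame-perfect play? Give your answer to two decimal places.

323.62

Round 5 (the plaintiff proposes): the defendant will accept anything ≥ 0, so the plaintiff offers 0 and keeps 1000.
Round 4 (the defendant proposes): rejecting gives the plaintiff an expected 0.65 × 1000 = 650. The defendant offers 650 and keeps 1000 − 650 = 350.
Round 3 (the plaintiff proposes): rejecting gives the defendant an expected 0.65 × 350 = 227.5, so the plaintiff offers 227.5, keeping 772.5.
Round 2 (the defendant proposes): rejecting gives the plaintiff an expected 0.65 × 772.5 = 502.125; the defendant offers that and keeps 497.875.
Round 1 (the plaintiff proposes): rejecting gives the defendant an expected 0.65 × 497.875 = 323.61875, so the plaintiff offers 323.61875, keeping 676.38125.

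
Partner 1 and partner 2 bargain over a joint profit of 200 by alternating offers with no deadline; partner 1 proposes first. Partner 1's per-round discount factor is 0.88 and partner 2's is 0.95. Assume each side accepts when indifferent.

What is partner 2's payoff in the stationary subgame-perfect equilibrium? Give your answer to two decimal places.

In a stationary SPE each proposer offers the other exactly their discounted continuation value.
If partner 1 keeps x when proposing and partner 2 keeps y when proposing, then x = 200 − 0.95y and y = 200 − 0.88x.
Solving: x = 200(1 − 0.95) / (1 − 0.88·0.95) = 10 / 0.164 ≈ 60.9756.
Partner 2 gets 200 − 60.9756 ≈ 139.0244.

139.02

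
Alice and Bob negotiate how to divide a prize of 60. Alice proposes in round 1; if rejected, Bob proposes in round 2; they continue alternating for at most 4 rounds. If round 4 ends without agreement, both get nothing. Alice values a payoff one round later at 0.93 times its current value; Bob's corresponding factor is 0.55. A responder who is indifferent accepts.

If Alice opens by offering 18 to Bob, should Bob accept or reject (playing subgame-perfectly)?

Round 4 (Bob proposes): Alice will accept anything ≥ 0, so Bob offers 0 and keeps 60.
Round 3 (Alice proposes): Bob can get 60 next round, worth 0.55 × 60 = 33 now, so Alice offers 33, keeping 27.
Round 2 (Bob proposes): Alice can get 27 next round, worth 0.93 × 27 = 25.11 now, so Bob offers 25.11, keeping 34.89.
So by rejecting in round 1, Bob gets 34.89 next round, worth 0.55 × 34.89 = 19.1895 now.
Offer 18 < 19.1895, so Bob rejects.

Reject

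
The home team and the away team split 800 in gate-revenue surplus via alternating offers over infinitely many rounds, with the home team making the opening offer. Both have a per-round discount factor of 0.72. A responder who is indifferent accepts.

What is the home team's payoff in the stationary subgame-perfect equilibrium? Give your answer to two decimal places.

465.12

Let x be the home team's share when the home team proposes and y be the away team's share when the away team proposes.
The away team accepts iff offered ≥ 0.72·y, so x = 800 − 0.72y. Symmetrically y = 800 − 0.72x.
Substituting: x = 800 − 0.72(800 − 0.72x), giving x(1 − 0.72·0.72) = 800(1 − 0.72).
So x = 800 × 0.28 / 0.4816 ≈ 465.1163, and the away team receives 800 − x ≈ 334.8837.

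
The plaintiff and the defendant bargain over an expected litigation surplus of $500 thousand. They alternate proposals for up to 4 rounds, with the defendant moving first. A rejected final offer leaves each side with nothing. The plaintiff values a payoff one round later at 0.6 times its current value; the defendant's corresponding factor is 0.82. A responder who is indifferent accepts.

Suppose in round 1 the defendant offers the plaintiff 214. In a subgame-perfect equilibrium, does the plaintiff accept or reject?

Accept

Work out the plaintiff's continuation value if the offer is rejected.
Round 4 (the plaintiff proposes): rejection yields 0 for the defendant; the plaintiff offers 0 and keeps 500.
Round 3 (the defendant proposes): the plaintiff can get 500 next round, worth 0.6 × 500 = 300 now, so the defendant offers 300, keeping 200.
Round 2 (the plaintiff proposes): the defendant can get 200 next round, worth 0.82 × 200 = 164 now. The plaintiff offers 164 and keeps 500 − 164 = 336.
So by rejecting in round 1, the plaintiff gets 336 next round, worth 0.6 × 336 = 201.6 now.
Offer 214 ≥ 201.6, so the plaintiff accepts.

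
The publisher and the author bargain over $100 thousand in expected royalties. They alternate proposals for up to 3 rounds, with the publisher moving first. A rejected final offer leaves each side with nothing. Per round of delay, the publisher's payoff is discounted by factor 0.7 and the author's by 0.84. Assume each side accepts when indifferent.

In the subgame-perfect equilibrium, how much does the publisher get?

Round 3 (the publisher proposes): the author will accept anything ≥ 0, so the publisher offers 0 and keeps 100.
Round 2 (the author proposes): the publisher can get 100 next round, worth 0.7 × 100 = 70 now. The author offers 70 and keeps 100 − 70 = 30.
Round 1 (the publisher proposes): the author can get 30 next round, worth 0.84 × 30 = 25.2 now; the publisher offers that and keeps 74.8.

74.8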